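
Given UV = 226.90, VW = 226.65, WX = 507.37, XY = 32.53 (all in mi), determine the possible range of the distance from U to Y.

The maximum is all hops collinear in one direction: 226.90 + 226.65 + 507.37 + 32.53 = 993.45.
The longest hop is 507.37; the others sum to 486.08. Folding the others back against it leaves at least 507.37 − 486.08 = 21.29.

21.29 ≤ UY ≤ 993.45 mi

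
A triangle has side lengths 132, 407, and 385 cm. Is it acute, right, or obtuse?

right

Compare the square of the longest side to the sum of squares of the other two: 132² + 385² = 165649 = 407².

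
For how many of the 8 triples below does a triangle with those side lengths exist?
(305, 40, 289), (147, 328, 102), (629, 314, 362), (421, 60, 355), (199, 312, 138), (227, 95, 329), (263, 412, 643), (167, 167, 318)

5

(40,289,305): 40+289 > 305 → valid
(102,147,328): 102+147 ≤ 328 → not valid
(314,362,629): 314+362 > 629 → valid
(60,355,421): 60+355 ≤ 421 → not valid
(138,199,312): 138+199 > 312 → valid
(95,227,329): 95+227 ≤ 329 → not valid
(263,412,643): 263+412 > 643 → valid
(167,167,318): 167+167 > 318 → valid
5 of the 8 triples form a triangle.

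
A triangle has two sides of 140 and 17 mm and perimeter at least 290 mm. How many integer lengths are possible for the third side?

24

Triangle inequality: 123 < x < 157. Perimeter ≥ 290 gives x ≥ 290 − 140 − 17 = 133.
So 133 ≤ x < 157; integers 133 through 156: 24 values.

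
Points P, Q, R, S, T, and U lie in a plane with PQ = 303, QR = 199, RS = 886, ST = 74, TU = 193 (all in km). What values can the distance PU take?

The maximum is all hops collinear in one direction: 303 + 199 + 886 + 74 + 193 = 1655.
The longest hop is 886; the others sum to 769. Folding the others back against it leaves at least 886 − 769 = 117.

117 ≤ PU ≤ 1655 km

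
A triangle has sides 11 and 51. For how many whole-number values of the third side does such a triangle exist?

The third side lies in the open interval (40, 62).
Integers from 41 to 61 inclusive: 61 − 41 + 1 = 21.

21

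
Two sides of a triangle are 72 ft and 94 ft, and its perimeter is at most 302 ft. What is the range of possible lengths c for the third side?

22 < c ≤ 136

Triangle inequality alone gives 22 < c < 166.
The perimeter condition gives c ≤ 302 − 72 − 94 = 136.
Intersecting the two: 22 < c ≤ 136.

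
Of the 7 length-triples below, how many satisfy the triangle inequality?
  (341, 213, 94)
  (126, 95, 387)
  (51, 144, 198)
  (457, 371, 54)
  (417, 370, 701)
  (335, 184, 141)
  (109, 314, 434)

(94,213,341): 94+213 ≤ 341 → not valid
(95,126,387): 95+126 ≤ 387 → not valid
(51,144,198): 51+144 ≤ 198 → not valid
(54,371,457): 54+371 ≤ 457 → not valid
(370,417,701): 370+417 > 701 → valid
(141,184,335): 141+184 ≤ 335 → not valid
(109,314,434): 109+314 ≤ 434 → not valid
1 of the 7 triples forms a triangle.

1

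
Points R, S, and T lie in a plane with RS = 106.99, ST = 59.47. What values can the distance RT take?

By the triangle inequality, |106.99 − 59.47| ≤ RT ≤ 106.99 + 59.47.

47.52 ≤ RT ≤ 166.46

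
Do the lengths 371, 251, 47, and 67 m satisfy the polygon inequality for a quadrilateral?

For a quadrilateral, each side must be shorter than the sum of the others.
Here the longest side is 371, but the remaining 3 sides sum to only 365.

No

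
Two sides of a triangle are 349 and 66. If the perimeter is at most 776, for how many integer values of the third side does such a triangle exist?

78

Triangle inequality: 283 < x < 415. Perimeter ≤ 776 gives x ≤ 776 − 349 − 66 = 361.
So 283 < x ≤ 361; integers 284 through 361: 78 values.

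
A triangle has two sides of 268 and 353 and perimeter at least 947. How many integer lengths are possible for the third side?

Triangle inequality: 85 < x < 621. Perimeter ≥ 947 gives x ≥ 947 − 268 − 353 = 326.
So 326 ≤ x < 621; integers 326 through 620: 295 values.

295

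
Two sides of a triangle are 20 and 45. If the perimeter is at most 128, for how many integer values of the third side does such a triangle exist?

38

Triangle inequality: 25 < x < 65. Perimeter ≤ 128 gives x ≤ 128 − 20 − 45 = 63.
So 25 < x ≤ 63; integers 26 through 63: 38 values.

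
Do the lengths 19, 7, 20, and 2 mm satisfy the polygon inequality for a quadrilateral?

Yes

A quadrilateral exists iff every side is shorter than the sum of the others — equivalently, the longest side is less than the sum of the rest.
Longest side 20 < 28 (sum of the remaining 3), so yes.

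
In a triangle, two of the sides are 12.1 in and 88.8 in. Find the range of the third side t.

By the triangle inequality, t must be less than 12.1 + 88.8 = 100.9 and greater than |12.1 − 88.8| = 76.7.

76.7 < t < 100.9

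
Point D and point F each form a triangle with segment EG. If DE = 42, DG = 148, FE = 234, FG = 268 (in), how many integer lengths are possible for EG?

83

From triangle DEG: 106 < EG < 190.
From triangle FEG: 34 < EG < 502.
Intersection: 106 < EG < 190, so integers 107 through 189: 83 values.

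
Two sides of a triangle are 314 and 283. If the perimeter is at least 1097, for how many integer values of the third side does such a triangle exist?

97

Triangle inequality: 31 < x < 597. Perimeter ≥ 1097 gives x ≥ 1097 − 314 − 283 = 500.
So 500 ≤ x < 597; integers 500 through 596: 97 values.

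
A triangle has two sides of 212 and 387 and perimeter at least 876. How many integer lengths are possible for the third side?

Triangle inequality: 175 < x < 599. Perimeter ≥ 876 gives x ≥ 876 − 212 − 387 = 277.
So 277 ≤ x < 599; integers 277 through 598: 322 values.

322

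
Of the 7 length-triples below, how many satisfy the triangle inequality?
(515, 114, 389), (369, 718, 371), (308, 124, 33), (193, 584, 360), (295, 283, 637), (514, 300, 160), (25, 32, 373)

(114,389,515): 114+389 ≤ 515 → not valid
(369,371,718): 369+371 > 718 → valid
(33,124,308): 33+124 ≤ 308 → not valid
(193,360,584): 193+360 ≤ 584 → not valid
(283,295,637): 283+295 ≤ 637 → not valid
(160,300,514): 160+300 ≤ 514 → not valid
(25,32,373): 25+32 ≤ 373 → not valid
1 of the 7 triples forms a triangle.

1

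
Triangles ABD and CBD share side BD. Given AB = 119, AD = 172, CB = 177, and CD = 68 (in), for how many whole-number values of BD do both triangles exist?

135

From triangle ABD: 53 < BD < 291.
From triangle CBD: 109 < BD < 245.
Intersection: 109 < BD < 245, so integers 110 through 244: 135 values.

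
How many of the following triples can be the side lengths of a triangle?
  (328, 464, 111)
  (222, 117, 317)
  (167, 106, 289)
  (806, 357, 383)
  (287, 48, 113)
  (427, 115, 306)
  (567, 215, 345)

1

(111,328,464): 111+328 ≤ 464 → not valid
(117,222,317): 117+222 > 317 → valid
(106,167,289): 106+167 ≤ 289 → not valid
(357,383,806): 357+383 ≤ 806 → not valid
(48,113,287): 48+113 ≤ 287 → not valid
(115,306,427): 115+306 ≤ 427 → not valid
(215,345,567): 215+345 ≤ 567 → not valid
1 of the 7 triples forms a triangle.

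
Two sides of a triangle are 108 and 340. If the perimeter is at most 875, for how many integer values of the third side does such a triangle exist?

Triangle inequality: 232 < x < 448. Perimeter ≤ 875 gives x ≤ 875 − 108 − 340 = 427.
So 232 < x ≤ 427; integers 233 through 427: 195 values.

195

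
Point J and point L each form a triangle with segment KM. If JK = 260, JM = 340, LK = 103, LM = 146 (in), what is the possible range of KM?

From triangle JKM: |260 − 340| < KM < 260 + 340, i.e. 80 < KM < 600.
From triangle LKM: 43 < KM < 249.
Both must hold, so KM lies in the intersection.

80 < KM < 249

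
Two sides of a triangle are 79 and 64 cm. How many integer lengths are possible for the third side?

The third side lies in the open interval (15, 143).
Integers from 16 to 142 inclusive: 142 − 16 + 1 = 127.

127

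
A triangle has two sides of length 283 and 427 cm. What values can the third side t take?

By the triangle inequality, t must be less than 283 + 427 = 710 and greater than |283 − 427| = 144.

144 < t < 710 (cm)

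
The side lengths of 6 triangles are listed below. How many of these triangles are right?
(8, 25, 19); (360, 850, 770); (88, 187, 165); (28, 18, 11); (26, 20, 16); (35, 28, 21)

3

(8,25,19): 8²+19² = 425 < 625 = 25² → obtuse
(360,850,770): 360²+770² = 722500 = 850² → right
(88,187,165): 88²+165² = 34969 = 187² → right
(28,18,11): 11²+18² = 445 < 784 = 28² → obtuse
(26,20,16): 16²+20² = 656 < 676 = 26² → obtuse
(35,28,21): 21²+28² = 1225 = 35² → right
3 of the 6 are right.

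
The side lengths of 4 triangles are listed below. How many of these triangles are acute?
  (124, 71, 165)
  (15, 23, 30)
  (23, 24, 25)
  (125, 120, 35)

1

(124,71,165): 71²+124² = 20417 < 27225 = 165² → obtuse
(15,23,30): 15²+23² = 754 < 900 = 30² → obtuse
(23,24,25): 23²+24² = 1105 > 625 = 25² → acute
(125,120,35): 35²+120² = 15625 = 125² → right
1 of the 4 is acute.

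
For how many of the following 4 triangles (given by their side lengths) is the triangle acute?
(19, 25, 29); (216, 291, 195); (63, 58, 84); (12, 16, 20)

2

(19,25,29): 19²+25² = 986 > 841 = 29² → acute
(216,291,195): 195²+216² = 84681 = 291² → right
(63,58,84): 58²+63² = 7333 > 7056 = 84² → acute
(12,16,20): 12²+16² = 400 = 20² → right
2 of the 4 are acute.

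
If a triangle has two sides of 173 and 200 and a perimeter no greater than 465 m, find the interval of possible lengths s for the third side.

27 < s ≤ 92

Triangle inequality alone gives 27 < s < 373.
The perimeter condition gives s ≤ 465 − 173 − 200 = 92.
Intersecting the two: 27 < s ≤ 92.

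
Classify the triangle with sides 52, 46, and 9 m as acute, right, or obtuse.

Compare the square of the longest side to the sum of squares of the other two: 9² + 46² = 2197 < 2704 = 52².

obtuse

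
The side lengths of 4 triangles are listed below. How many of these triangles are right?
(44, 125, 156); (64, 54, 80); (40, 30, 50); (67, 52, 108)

1

(44,125,156): 44²+125² = 17561 < 24336 = 156² → obtuse
(64,54,80): 54²+64² = 7012 > 6400 = 80² → acute
(40,30,50): 30²+40² = 2500 = 50² → right
(67,52,108): 52²+67² = 7193 < 11664 = 108² → obtuse
1 of the 4 is right.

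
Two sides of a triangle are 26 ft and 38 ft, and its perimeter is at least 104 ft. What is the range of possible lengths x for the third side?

Triangle inequality alone gives 12 < x < 64.
The perimeter condition gives x ≥ 104 − 26 − 38 = 40.
Intersecting the two: 40 ≤ x < 64.

40 ≤ x < 64 ft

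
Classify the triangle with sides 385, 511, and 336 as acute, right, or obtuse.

Compare the square of the longest side to the sum of squares of the other two: 336² + 385² = 261121 = 511².

right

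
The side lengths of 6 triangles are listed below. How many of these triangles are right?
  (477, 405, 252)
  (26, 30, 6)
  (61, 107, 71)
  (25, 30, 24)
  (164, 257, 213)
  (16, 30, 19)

(477,405,252): 252²+405² = 227529 = 477² → right
(26,30,6): 6²+26² = 712 < 900 = 30² → obtuse
(61,107,71): 61²+71² = 8762 < 11449 = 107² → obtuse
(25,30,24): 24²+25² = 1201 > 900 = 30² → acute
(164,257,213): 164²+213² = 72265 > 66049 = 257² → acute
(16,30,19): 16²+19² = 617 < 900 = 30² → obtuse
1 of the 6 is right.

1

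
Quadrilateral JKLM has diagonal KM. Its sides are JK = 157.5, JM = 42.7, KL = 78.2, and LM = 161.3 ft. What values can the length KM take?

From triangle JKM: |157.5 − 42.7| < KM < 157.5 + 42.7, i.e. 114.8 < KM < 200.2.
From triangle LKM: 83.1 < KM < 239.5.
Both must hold, so KM lies in the intersection.

114.8 < KM < 200.2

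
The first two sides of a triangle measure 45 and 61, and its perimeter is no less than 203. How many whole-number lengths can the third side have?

9

Triangle inequality: 16 < x < 106. Perimeter ≥ 203 gives x ≥ 203 − 45 − 61 = 97.
So 97 ≤ x < 106; integers 97 through 105: 9 values.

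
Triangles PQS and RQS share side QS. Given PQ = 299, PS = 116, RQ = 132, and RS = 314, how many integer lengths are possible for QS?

231

From triangle PQS: 183 < QS < 415.
From triangle RQS: 182 < QS < 446.
Intersection: 183 < QS < 415, so integers 184 through 414: 231 values.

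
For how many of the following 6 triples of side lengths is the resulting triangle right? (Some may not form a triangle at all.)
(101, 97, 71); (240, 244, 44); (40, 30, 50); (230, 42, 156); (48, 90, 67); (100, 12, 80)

(101,97,71): 71²+97² = 14450 > 10201 = 101² → acute
(240,244,44): 44²+240² = 59536 = 244² → right
(40,30,50): 30²+40² = 2500 = 50² → right
(230,42,156): 42+156 ≤ 230, not a triangle
(48,90,67): 48²+67² = 6793 < 8100 = 90² → obtuse
(100,12,80): 12+80 ≤ 100, not a triangle
2 of the 6 are right.

2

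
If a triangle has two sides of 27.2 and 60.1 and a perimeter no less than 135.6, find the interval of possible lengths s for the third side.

48.3 ≤ s < 87.3

Triangle inequality alone gives 32.9 < s < 87.3.
The perimeter condition gives s ≥ 135.6 − 27.2 − 60.1 = 48.3.
Intersecting the two: 48.3 ≤ s < 87.3.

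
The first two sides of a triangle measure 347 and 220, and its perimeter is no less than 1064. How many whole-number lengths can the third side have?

Triangle inequality: 127 < x < 567. Perimeter ≥ 1064 gives x ≥ 1064 − 347 − 220 = 497.
So 497 ≤ x < 567; integers 497 through 566: 70 values.

70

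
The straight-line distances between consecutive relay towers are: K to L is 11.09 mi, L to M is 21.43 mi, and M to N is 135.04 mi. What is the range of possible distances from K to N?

The maximum is all hops collinear in one direction: 11.09 + 21.43 + 135.04 = 167.56.
The longest hop is 135.04; the others sum to 32.52. Folding the others back against it leaves at least 135.04 − 32.52 = 102.52.

102.52 ≤ KN ≤ 167.56 mi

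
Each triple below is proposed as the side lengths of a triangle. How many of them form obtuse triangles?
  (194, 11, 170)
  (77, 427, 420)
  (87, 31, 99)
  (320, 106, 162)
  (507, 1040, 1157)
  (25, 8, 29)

(194,11,170): 11+170 ≤ 194, not a triangle
(77,427,420): 77²+420² = 182329 = 427² → right
(87,31,99): 31²+87² = 8530 < 9801 = 99² → obtuse
(320,106,162): 106+162 ≤ 320, not a triangle
(507,1040,1157): 507²+1040² = 1338649 = 1157² → right
(25,8,29): 8²+25² = 689 < 841 = 29² → obtuse
2 of the 6 are obtuse.

2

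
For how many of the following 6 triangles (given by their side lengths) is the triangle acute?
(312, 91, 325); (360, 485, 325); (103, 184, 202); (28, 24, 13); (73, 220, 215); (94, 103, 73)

(312,91,325): 91²+312² = 105625 = 325² → right
(360,485,325): 325²+360² = 235225 = 485² → right
(103,184,202): 103²+184² = 44465 > 40804 = 202² → acute
(28,24,13): 13²+24² = 745 < 784 = 28² → obtuse
(73,220,215): 73²+215² = 51554 > 48400 = 220² → acute
(94,103,73): 73²+94² = 14165 > 10609 = 103² → acute
3 of the 6 are acute.

3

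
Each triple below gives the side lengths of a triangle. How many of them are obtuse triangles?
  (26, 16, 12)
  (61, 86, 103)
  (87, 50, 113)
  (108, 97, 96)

2

(26,16,12): 12²+16² = 400 < 676 = 26² → obtuse
(61,86,103): 61²+86² = 11117 > 10609 = 103² → acute
(87,50,113): 50²+87² = 10069 < 12769 = 113² → obtuse
(108,97,96): 96²+97² = 18625 > 11664 = 108² → acute
2 of the 4 are obtuse.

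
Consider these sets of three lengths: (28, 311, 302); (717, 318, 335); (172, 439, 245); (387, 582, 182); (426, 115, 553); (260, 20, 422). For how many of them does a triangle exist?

(28,302,311): 28+302 > 311 → valid
(318,335,717): 318+335 ≤ 717 → not valid
(172,245,439): 172+245 ≤ 439 → not valid
(182,387,582): 182+387 ≤ 582 → not valid
(115,426,553): 115+426 ≤ 553 → not valid
(20,260,422): 20+260 ≤ 422 → not valid
1 of the 6 triples forms a triangle.

1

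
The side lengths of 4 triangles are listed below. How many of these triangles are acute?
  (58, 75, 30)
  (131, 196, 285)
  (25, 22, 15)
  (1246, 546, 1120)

(58,75,30): 30²+58² = 4264 < 5625 = 75² → obtuse
(131,196,285): 131²+196² = 55577 < 81225 = 285² → obtuse
(25,22,15): 15²+22² = 709 > 625 = 25² → acute
(1246,546,1120): 546²+1120² = 1552516 = 1246² → right
1 of the 4 is acute.

1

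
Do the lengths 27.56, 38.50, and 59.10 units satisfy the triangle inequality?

The longest side is 59.10, and the other two sum to 66.06.
Since 66.06 > 59.10, the triangle inequality holds.

Yes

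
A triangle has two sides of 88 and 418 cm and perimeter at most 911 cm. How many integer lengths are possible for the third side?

Triangle inequality: 330 < x < 506. Perimeter ≤ 911 gives x ≤ 911 − 88 − 418 = 405.
So 330 < x ≤ 405; integers 331 through 405: 75 values.

75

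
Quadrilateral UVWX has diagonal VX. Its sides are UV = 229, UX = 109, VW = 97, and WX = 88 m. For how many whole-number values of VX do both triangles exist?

64

From triangle UVX: 120 < VX < 338.
From triangle WVX: 9 < VX < 185.
Intersection: 120 < VX < 185, so integers 121 through 184: 64 values.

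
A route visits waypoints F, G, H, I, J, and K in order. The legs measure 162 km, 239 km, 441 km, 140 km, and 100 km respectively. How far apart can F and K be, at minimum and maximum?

0 ≤ FK ≤ 1082 km

The maximum is all hops collinear in one direction: 162 + 239 + 441 + 140 + 100 = 1082.
The longest hop is 441; the others sum to 641. Since 441 ≤ 641, the path can fold back on itself completely, so the minimum distance is 0.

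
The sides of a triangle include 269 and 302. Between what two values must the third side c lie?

33 < c < 571

By the triangle inequality, c must be less than 269 + 302 = 571 and greater than |269 − 302| = 33.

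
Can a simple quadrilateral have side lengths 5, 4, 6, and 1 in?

A quadrilateral exists iff every side is shorter than the sum of the others — equivalently, the longest side is less than the sum of the rest.
Longest side 6 < 10 (sum of the remaining 3), so yes.

Yes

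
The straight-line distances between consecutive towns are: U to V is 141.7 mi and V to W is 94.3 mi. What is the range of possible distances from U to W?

By the triangle inequality, |141.7 − 94.3| ≤ UW ≤ 141.7 + 94.3.

47.4 ≤ UW ≤ 236.0 mi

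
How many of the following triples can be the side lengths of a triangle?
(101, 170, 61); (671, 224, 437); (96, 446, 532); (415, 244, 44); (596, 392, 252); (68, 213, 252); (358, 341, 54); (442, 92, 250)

(61,101,170): 61+101 ≤ 170 → not valid
(224,437,671): 224+437 ≤ 671 → not valid
(96,446,532): 96+446 > 532 → valid
(44,244,415): 44+244 ≤ 415 → not valid
(252,392,596): 252+392 > 596 → valid
(68,213,252): 68+213 > 252 → valid
(54,341,358): 54+341 > 358 → valid
(92,250,442): 92+250 ≤ 442 → not valid
4 of the 8 triples form a triangle.

4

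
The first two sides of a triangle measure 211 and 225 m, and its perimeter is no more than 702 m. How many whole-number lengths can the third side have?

Triangle inequality: 14 < x < 436. Perimeter ≤ 702 gives x ≤ 702 − 211 − 225 = 266.
So 14 < x ≤ 266; integers 15 through 266: 252 values.

252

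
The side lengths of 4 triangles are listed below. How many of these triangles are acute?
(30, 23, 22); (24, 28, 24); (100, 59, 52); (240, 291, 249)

(30,23,22): 22²+23² = 1013 > 900 = 30² → acute
(24,28,24): 24²+24² = 1152 > 784 = 28² → acute
(100,59,52): 52²+59² = 6185 < 10000 = 100² → obtuse
(240,291,249): 240²+249² = 119601 > 84681 = 291² → acute
3 of the 4 are acute.

3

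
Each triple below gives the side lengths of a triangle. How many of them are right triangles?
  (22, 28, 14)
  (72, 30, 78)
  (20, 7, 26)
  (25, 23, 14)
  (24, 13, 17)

1

(22,28,14): 14²+22² = 680 < 784 = 28² → obtuse
(72,30,78): 30²+72² = 6084 = 78² → right
(20,7,26): 7²+20² = 449 < 676 = 26² → obtuse
(25,23,14): 14²+23² = 725 > 625 = 25² → acute
(24,13,17): 13²+17² = 458 < 576 = 24² → obtuse
1 of the 5 is right.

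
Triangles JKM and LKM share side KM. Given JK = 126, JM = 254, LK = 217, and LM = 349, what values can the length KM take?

132 < KM < 380

From triangle JKM: |126 − 254| < KM < 126 + 254, i.e. 128 < KM < 380.
From triangle LKM: 132 < KM < 566.
Both must hold, so KM lies in the intersection.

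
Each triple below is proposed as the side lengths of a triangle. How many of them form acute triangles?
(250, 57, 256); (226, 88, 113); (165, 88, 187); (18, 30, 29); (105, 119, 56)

(250,57,256): 57²+250² = 65749 > 65536 = 256² → acute
(226,88,113): 88+113 ≤ 226, not a triangle
(165,88,187): 88²+165² = 34969 = 187² → right
(18,30,29): 18²+29² = 1165 > 900 = 30² → acute
(105,119,56): 56²+105² = 14161 = 119² → right
2 of the 5 are acute.

2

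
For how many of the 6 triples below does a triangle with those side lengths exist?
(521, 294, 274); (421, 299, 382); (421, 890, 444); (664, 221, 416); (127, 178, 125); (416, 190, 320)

4

(274,294,521): 274+294 > 521 → valid
(299,382,421): 299+382 > 421 → valid
(421,444,890): 421+444 ≤ 890 → not valid
(221,416,664): 221+416 ≤ 664 → not valid
(125,127,178): 125+127 > 178 → valid
(190,320,416): 190+320 > 416 → valid
4 of the 6 triples form a triangle.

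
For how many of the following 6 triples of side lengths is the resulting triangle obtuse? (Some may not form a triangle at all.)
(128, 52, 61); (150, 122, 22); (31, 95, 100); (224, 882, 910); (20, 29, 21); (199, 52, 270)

(128,52,61): 52+61 ≤ 128, not a triangle
(150,122,22): 22+122 ≤ 150, not a triangle
(31,95,100): 31²+95² = 9986 < 10000 = 100² → obtuse
(224,882,910): 224²+882² = 828100 = 910² → right
(20,29,21): 20²+21² = 841 = 29² → right
(199,52,270): 52+199 ≤ 270, not a triangle
1 of the 6 is obtuse.

1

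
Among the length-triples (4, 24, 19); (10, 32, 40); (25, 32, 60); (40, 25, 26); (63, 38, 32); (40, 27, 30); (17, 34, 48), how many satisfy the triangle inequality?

5

(4,19,24): 4+19 ≤ 24 → not valid
(10,32,40): 10+32 > 40 → valid
(25,32,60): 25+32 ≤ 60 → not valid
(25,26,40): 25+26 > 40 → valid
(32,38,63): 32+38 > 63 → valid
(27,30,40): 27+30 > 40 → valid
(17,34,48): 17+34 > 48 → valid
5 of the 7 triples form a triangle.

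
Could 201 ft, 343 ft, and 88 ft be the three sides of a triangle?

The longest side is 343, but the other two sum to only 289.
289 < 343, so the triangle inequality fails.

No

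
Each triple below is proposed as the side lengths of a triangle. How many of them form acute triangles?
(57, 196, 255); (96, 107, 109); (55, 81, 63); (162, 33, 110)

(57,196,255): 57+196 ≤ 255, not a triangle
(96,107,109): 96²+107² = 20665 > 11881 = 109² → acute
(55,81,63): 55²+63² = 6994 > 6561 = 81² → acute
(162,33,110): 33+110 ≤ 162, not a triangle
2 of the 4 are acute.

2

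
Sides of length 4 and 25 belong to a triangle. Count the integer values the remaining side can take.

The third side lies in the open interval (21, 29).
Integers from 22 to 28 inclusive: 28 − 22 + 1 = 7.

7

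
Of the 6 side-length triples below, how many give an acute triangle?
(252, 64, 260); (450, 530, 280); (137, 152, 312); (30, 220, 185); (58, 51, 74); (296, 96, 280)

(252,64,260): 64²+252² = 67600 = 260² → right
(450,530,280): 280²+450² = 280900 = 530² → right
(137,152,312): 137+152 ≤ 312, not a triangle
(30,220,185): 30+185 ≤ 220, not a triangle
(58,51,74): 51²+58² = 5965 > 5476 = 74² → acute
(296,96,280): 96²+280² = 87616 = 296² → right
1 of the 6 is acute.

1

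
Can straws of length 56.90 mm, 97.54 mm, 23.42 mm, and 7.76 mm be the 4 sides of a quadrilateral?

No

For a quadrilateral, each side must be shorter than the sum of the others.
Here the longest side is 97.54, but the remaining 3 sides sum to only 88.08.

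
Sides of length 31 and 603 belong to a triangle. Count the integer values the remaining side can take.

61

The third side lies in the open interval (572, 634).
Integers from 573 to 633 inclusive: 633 − 573 + 1 = 61.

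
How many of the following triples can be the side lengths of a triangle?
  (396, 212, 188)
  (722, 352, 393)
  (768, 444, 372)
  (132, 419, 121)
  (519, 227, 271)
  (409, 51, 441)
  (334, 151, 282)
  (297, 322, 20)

5

(188,212,396): 188+212 > 396 → valid
(352,393,722): 352+393 > 722 → valid
(372,444,768): 372+444 > 768 → valid
(121,132,419): 121+132 ≤ 419 → not valid
(227,271,519): 227+271 ≤ 519 → not valid
(51,409,441): 51+409 > 441 → valid
(151,282,334): 151+282 > 334 → valid
(20,297,322): 20+297 ≤ 322 → not valid
5 of the 8 triples form a triangle.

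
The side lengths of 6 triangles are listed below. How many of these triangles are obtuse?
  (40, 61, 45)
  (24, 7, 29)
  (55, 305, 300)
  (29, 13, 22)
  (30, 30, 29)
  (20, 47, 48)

(40,61,45): 40²+45² = 3625 < 3721 = 61² → obtuse
(24,7,29): 7²+24² = 625 < 841 = 29² → obtuse
(55,305,300): 55²+300² = 93025 = 305² → right
(29,13,22): 13²+22² = 653 < 841 = 29² → obtuse
(30,30,29): 29²+30² = 1741 > 900 = 30² → acute
(20,47,48): 20²+47² = 2609 > 2304 = 48² → acute
3 of the 6 are obtuse.

3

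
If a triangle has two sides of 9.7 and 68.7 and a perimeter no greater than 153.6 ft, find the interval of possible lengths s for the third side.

Triangle inequality alone gives 59.0 < s < 78.4.
The perimeter condition gives s ≤ 153.6 − 9.7 − 68.7 = 75.2.
Intersecting the two: 59.0 < s ≤ 75.2.

59.0 < s ≤ 75.2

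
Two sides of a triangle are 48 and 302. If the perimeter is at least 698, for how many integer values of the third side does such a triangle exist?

2

Triangle inequality: 254 < x < 350. Perimeter ≥ 698 gives x ≥ 698 − 48 − 302 = 348.
So 348 ≤ x < 350; integers 348 through 349: 2 values.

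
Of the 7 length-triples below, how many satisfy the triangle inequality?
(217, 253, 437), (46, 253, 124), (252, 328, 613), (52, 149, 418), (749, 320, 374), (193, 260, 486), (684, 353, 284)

1

(217,253,437): 217+253 > 437 → valid
(46,124,253): 46+124 ≤ 253 → not valid
(252,328,613): 252+328 ≤ 613 → not valid
(52,149,418): 52+149 ≤ 418 → not valid
(320,374,749): 320+374 ≤ 749 → not valid
(193,260,486): 193+260 ≤ 486 → not valid
(284,353,684): 284+353 ≤ 684 → not valid
1 of the 7 triples forms a triangle.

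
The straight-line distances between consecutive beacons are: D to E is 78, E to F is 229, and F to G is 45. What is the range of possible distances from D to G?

106 ≤ DG ≤ 352

The maximum is all hops collinear in one direction: 78 + 229 + 45 = 352.
The longest hop is 229; the others sum to 123. Folding the others back against it leaves at least 229 − 123 = 106.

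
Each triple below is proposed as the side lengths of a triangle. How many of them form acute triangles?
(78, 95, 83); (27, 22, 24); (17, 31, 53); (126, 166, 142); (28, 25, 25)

4

(78,95,83): 78²+83² = 12973 > 9025 = 95² → acute
(27,22,24): 22²+24² = 1060 > 729 = 27² → acute
(17,31,53): 17+31 ≤ 53, not a triangle
(126,166,142): 126²+142² = 36040 > 27556 = 166² → acute
(28,25,25): 25²+25² = 1250 > 784 = 28² → acute
4 of the 5 are acute.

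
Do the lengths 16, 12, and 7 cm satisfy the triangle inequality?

Yes

The longest side is 16, and the other two sum to 19.
Since 19 > 16, the triangle inequality holds.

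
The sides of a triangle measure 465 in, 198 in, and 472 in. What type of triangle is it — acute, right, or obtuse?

acute

Compare the square of the longest side to the sum of squares of the other two: 198² + 465² = 255429 > 222784 = 472².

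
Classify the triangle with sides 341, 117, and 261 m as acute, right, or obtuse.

obtuse

Compare the square of the longest side to the sum of squares of the other two: 117² + 261² = 81810 < 116281 = 341².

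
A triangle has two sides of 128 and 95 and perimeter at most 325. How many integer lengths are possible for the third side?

69

Triangle inequality: 33 < x < 223. Perimeter ≤ 325 gives x ≤ 325 − 128 − 95 = 102.
So 33 < x ≤ 102; integers 34 through 102: 69 values.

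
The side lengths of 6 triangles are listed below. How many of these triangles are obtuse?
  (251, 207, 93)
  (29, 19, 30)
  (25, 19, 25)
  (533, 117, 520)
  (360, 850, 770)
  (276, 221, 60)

(251,207,93): 93²+207² = 51498 < 63001 = 251² → obtuse
(29,19,30): 19²+29² = 1202 > 900 = 30² → acute
(25,19,25): 19²+25² = 986 > 625 = 25² → acute
(533,117,520): 117²+520² = 284089 = 533² → right
(360,850,770): 360²+770² = 722500 = 850² → right
(276,221,60): 60²+221² = 52441 < 76176 = 276² → obtuse
2 of the 6 are obtuse.

2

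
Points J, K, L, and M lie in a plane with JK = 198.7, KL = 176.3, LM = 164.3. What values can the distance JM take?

The maximum is all hops collinear in one direction: 198.7 + 176.3 + 164.3 = 539.3.
The longest hop is 198.7; the others sum to 340.6. Since 198.7 ≤ 340.6, the path can fold back on itself completely, so the minimum distance is 0.

0 ≤ JM ≤ 539.3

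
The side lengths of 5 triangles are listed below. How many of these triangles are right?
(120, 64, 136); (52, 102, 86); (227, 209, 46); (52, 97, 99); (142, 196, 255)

1

(120,64,136): 64²+120² = 18496 = 136² → right
(52,102,86): 52²+86² = 10100 < 10404 = 102² → obtuse
(227,209,46): 46²+209² = 45797 < 51529 = 227² → obtuse
(52,97,99): 52²+97² = 12113 > 9801 = 99² → acute
(142,196,255): 142²+196² = 58580 < 65025 = 255² → obtuse
1 of the 5 is right.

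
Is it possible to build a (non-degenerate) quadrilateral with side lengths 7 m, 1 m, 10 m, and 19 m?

No

For a quadrilateral, each side must be shorter than the sum of the others.
Here the longest side is 19, but the remaining 3 sides sum to only 18.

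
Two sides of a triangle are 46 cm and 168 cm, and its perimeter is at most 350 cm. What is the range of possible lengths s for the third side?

Triangle inequality alone gives 122 < s < 214.
The perimeter condition gives s ≤ 350 − 46 − 168 = 136.
Intersecting the two: 122 < s ≤ 136.

122 < s ≤ 136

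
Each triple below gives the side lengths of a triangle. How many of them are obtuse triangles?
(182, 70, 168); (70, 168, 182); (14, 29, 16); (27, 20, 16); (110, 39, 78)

3

(182,70,168): 70²+168² = 33124 = 182² → right
(70,168,182): 70²+168² = 33124 = 182² → right
(14,29,16): 14²+16² = 452 < 841 = 29² → obtuse
(27,20,16): 16²+20² = 656 < 729 = 27² → obtuse
(110,39,78): 39²+78² = 7605 < 12100 = 110² → obtuse
3 of the 5 are obtuse.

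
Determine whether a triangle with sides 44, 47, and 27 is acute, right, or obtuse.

acute

Compare the square of the longest side to the sum of squares of the other two: 27² + 44² = 2665 > 2209 = 47².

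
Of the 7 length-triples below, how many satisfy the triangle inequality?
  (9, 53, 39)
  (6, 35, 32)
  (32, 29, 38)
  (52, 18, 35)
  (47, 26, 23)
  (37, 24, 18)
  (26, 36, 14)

(9,39,53): 9+39 ≤ 53 → not valid
(6,32,35): 6+32 > 35 → valid
(29,32,38): 29+32 > 38 → valid
(18,35,52): 18+35 > 52 → valid
(23,26,47): 23+26 > 47 → valid
(18,24,37): 18+24 > 37 → valid
(14,26,36): 14+26 > 36 → valid
6 of the 7 triples form a triangle.

6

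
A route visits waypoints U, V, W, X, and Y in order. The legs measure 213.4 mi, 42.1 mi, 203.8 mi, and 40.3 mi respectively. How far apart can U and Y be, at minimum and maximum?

The maximum is all hops collinear in one direction: 213.4 + 42.1 + 203.8 + 40.3 = 499.6.
The longest hop is 213.4; the others sum to 286.2. Since 213.4 ≤ 286.2, the path can fold back on itself completely, so the minimum distance is 0.

0 ≤ UY ≤ 499.6 mi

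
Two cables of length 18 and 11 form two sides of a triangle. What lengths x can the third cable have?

By the triangle inequality, x must be less than 18 + 11 = 29 and greater than |18 − 11| = 7.

7 < x < 29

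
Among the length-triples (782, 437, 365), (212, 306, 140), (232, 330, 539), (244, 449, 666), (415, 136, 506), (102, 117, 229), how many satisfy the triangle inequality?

(365,437,782): 365+437 > 782 → valid
(140,212,306): 140+212 > 306 → valid
(232,330,539): 232+330 > 539 → valid
(244,449,666): 244+449 > 666 → valid
(136,415,506): 136+415 > 506 → valid
(102,117,229): 102+117 ≤ 229 → not valid
5 of the 6 triples form a triangle.

5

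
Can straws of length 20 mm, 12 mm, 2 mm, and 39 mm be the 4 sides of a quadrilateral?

For a quadrilateral, each side must be shorter than the sum of the others.
Here the longest side is 39, but the remaining 3 sides sum to only 34.

No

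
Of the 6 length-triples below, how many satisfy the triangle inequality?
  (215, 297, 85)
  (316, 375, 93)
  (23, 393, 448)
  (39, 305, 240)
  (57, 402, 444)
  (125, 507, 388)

(85,215,297): 85+215 > 297 → valid
(93,316,375): 93+316 > 375 → valid
(23,393,448): 23+393 ≤ 448 → not valid
(39,240,305): 39+240 ≤ 305 → not valid
(57,402,444): 57+402 > 444 → valid
(125,388,507): 125+388 > 507 → valid
4 of the 6 triples form a triangle.

4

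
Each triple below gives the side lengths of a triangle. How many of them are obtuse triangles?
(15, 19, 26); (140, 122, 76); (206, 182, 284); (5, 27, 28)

(15,19,26): 15²+19² = 586 < 676 = 26² → obtuse
(140,122,76): 76²+122² = 20660 > 19600 = 140² → acute
(206,182,284): 182²+206² = 75560 < 80656 = 284² → obtuse
(5,27,28): 5²+27² = 754 < 784 = 28² → obtuse
3 of the 4 are obtuse.

3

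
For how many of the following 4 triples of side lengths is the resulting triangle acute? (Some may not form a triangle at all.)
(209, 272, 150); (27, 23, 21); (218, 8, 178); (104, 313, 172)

1

(209,272,150): 150²+209² = 66181 < 73984 = 272² → obtuse
(27,23,21): 21²+23² = 970 > 729 = 27² → acute
(218,8,178): 8+178 ≤ 218, not a triangle
(104,313,172): 104+172 ≤ 313, not a triangle
1 of the 4 is acute.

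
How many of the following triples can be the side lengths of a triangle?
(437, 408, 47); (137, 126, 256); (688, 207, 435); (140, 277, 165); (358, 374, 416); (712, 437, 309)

5

(47,408,437): 47+408 > 437 → valid
(126,137,256): 126+137 > 256 → valid
(207,435,688): 207+435 ≤ 688 → not valid
(140,165,277): 140+165 > 277 → valid
(358,374,416): 358+374 > 416 → valid
(309,437,712): 309+437 > 712 → valid
5 of the 6 triples form a triangle.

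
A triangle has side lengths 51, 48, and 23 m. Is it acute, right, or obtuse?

acute

Compare the square of the longest side to the sum of squares of the other two: 23² + 48² = 2833 > 2601 = 51².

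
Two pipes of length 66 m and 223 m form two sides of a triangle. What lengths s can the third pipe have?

By the triangle inequality, s must be less than 66 + 223 = 289 and greater than |66 − 223| = 157.

157 < s < 289 (m)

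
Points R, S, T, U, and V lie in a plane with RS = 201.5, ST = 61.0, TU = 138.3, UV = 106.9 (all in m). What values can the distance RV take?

0 ≤ RV ≤ 507.7 m

The maximum is all hops collinear in one direction: 201.5 + 61.0 + 138.3 + 106.9 = 507.7.
The longest hop is 201.5; the others sum to 306.2. Since 201.5 ≤ 306.2, the path can fold back on itself completely, so the minimum distance is 0.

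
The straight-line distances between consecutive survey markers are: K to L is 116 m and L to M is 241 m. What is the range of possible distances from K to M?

125 ≤ KM ≤ 357 m

By the triangle inequality, |116 − 241| ≤ KM ≤ 116 + 241.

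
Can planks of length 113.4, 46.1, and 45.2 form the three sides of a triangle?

The longest side is 113.4, but the other two sum to only 91.3.
91.3 < 113.4, so the triangle inequality fails.

No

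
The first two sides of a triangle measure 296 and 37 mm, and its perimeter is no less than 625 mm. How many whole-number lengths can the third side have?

Triangle inequality: 259 < x < 333. Perimeter ≥ 625 gives x ≥ 625 − 296 − 37 = 292.
So 292 ≤ x < 333; integers 292 through 332: 41 values.

41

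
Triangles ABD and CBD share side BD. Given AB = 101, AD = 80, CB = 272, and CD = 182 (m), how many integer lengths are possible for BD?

90

From triangle ABD: 21 < BD < 181.
From triangle CBD: 90 < BD < 454.
Intersection: 90 < BD < 181, so integers 91 through 180: 90 values.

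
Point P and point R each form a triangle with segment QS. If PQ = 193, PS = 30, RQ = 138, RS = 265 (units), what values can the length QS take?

From triangle PQS: |193 − 30| < QS < 193 + 30, i.e. 163 < QS < 223.
From triangle RQS: 127 < QS < 403.
Both must hold, so QS lies in the intersection.

163 < QS < 223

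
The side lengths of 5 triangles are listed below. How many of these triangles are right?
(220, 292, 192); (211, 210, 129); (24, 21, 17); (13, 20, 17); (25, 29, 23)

1

(220,292,192): 192²+220² = 85264 = 292² → right
(211,210,129): 129²+210² = 60741 > 44521 = 211² → acute
(24,21,17): 17²+21² = 730 > 576 = 24² → acute
(13,20,17): 13²+17² = 458 > 400 = 20² → acute
(25,29,23): 23²+25² = 1154 > 841 = 29² → acute
1 of the 5 is right.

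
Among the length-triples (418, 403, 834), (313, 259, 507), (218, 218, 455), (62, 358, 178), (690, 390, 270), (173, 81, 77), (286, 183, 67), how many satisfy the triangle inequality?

(403,418,834): 403+418 ≤ 834 → not valid
(259,313,507): 259+313 > 507 → valid
(218,218,455): 218+218 ≤ 455 → not valid
(62,178,358): 62+178 ≤ 358 → not valid
(270,390,690): 270+390 ≤ 690 → not valid
(77,81,173): 77+81 ≤ 173 → not valid
(67,183,286): 67+183 ≤ 286 → not valid
1 of the 7 triples forms a triangle.

1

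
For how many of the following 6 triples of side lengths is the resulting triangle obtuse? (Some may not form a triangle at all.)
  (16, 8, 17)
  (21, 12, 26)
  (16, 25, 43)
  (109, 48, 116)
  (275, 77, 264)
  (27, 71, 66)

(16,8,17): 8²+16² = 320 > 289 = 17² → acute
(21,12,26): 12²+21² = 585 < 676 = 26² → obtuse
(16,25,43): 16+25 ≤ 43, not a triangle
(109,48,116): 48²+109² = 14185 > 13456 = 116² → acute
(275,77,264): 77²+264² = 75625 = 275² → right
(27,71,66): 27²+66² = 5085 > 5041 = 71² → acute
1 of the 6 is obtuse.

1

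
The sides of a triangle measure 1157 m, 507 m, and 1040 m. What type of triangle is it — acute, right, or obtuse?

right

Compare the square of the longest side to the sum of squares of the other two: 507² + 1040² = 1338649 = 1157².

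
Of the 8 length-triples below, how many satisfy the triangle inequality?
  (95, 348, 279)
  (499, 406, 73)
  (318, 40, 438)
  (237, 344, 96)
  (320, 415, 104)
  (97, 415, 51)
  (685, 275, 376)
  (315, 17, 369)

(95,279,348): 95+279 > 348 → valid
(73,406,499): 73+406 ≤ 499 → not valid
(40,318,438): 40+318 ≤ 438 → not valid
(96,237,344): 96+237 ≤ 344 → not valid
(104,320,415): 104+320 > 415 → valid
(51,97,415): 51+97 ≤ 415 → not valid
(275,376,685): 275+376 ≤ 685 → not valid
(17,315,369): 17+315 ≤ 369 → not valid
2 of the 8 triples form a triangle.

2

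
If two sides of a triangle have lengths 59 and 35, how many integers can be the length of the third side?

The third side lies in the open interval (24, 94).
Integers from 25 to 93 inclusive: 93 − 25 + 1 = 69.

69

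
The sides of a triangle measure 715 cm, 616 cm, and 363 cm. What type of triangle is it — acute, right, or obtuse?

right

Compare the square of the longest side to the sum of squares of the other two: 363² + 616² = 511225 = 715².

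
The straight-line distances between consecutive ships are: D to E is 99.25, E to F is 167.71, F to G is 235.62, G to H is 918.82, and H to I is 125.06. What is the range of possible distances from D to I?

The maximum is all hops collinear in one direction: 99.25 + 167.71 + 235.62 + 918.82 + 125.06 = 1546.46.
The longest hop is 918.82; the others sum to 627.64. Folding the others back against it leaves at least 918.82 − 627.64 = 291.18.

291.18 ≤ DI ≤ 1546.46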